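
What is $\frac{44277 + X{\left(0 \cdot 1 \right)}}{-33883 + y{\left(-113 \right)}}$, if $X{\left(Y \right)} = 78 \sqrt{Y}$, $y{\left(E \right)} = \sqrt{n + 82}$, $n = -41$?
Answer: $- \frac{1500237591}{1148057648} - \frac{44277 \sqrt{41}}{1148057648} \approx -1.307$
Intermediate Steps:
$y{\left(E \right)} = \sqrt{41}$ ($y{\left(E \right)} = \sqrt{-41 + 82} = \sqrt{41}$)
$\frac{44277 + X{\left(0 \cdot 1 \right)}}{-33883 + y{\left(-113 \right)}} = \frac{44277 + 78 \sqrt{0 \cdot 1}}{-33883 + \sqrt{41}} = \frac{44277 + 78 \sqrt{0}}{-33883 + \sqrt{41}} = \frac{44277 + 78 \cdot 0}{-33883 + \sqrt{41}} = \frac{44277 + 0}{-33883 + \sqrt{41}} = \frac{44277}{-33883 + \sqrt{41}}$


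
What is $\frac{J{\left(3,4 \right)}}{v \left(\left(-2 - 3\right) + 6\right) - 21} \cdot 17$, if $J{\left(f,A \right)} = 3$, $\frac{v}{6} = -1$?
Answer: $- \frac{17}{9} \approx -1.8889$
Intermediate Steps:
$v = -6$ ($v = 6 \left(-1\right) = -6$)
$\frac{J{\left(3,4 \right)}}{v \left(\left(-2 - 3\right) + 6\right) - 21} \cdot 17 = \frac{3}{- 6 \left(\left(-2 - 3\right) + 6\right) - 21} \cdot 17 = \frac{3}{- 6 \left(-5 + 6\right) - 21} \cdot 17 = \frac{3}{\left(-6\right) 1 - 21} \cdot 17 = \frac{3}{-6 - 21} \cdot 17 = \frac{3}{-27} \cdot 17 = 3 \left(- \frac{1}{27}\right) 17 = \left(- \frac{1}{9}\right) 17 = - \frac{17}{9}$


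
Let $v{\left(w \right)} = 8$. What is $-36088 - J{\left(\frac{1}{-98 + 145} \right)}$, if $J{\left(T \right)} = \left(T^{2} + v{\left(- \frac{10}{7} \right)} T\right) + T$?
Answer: $- \frac{79718816}{2209} \approx -36088.0$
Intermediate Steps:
$J{\left(T \right)} = T^{2} + 9 T$ ($J{\left(T \right)} = \left(T^{2} + 8 T\right) + T = T^{2} + 9 T$)
$-36088 - J{\left(\frac{1}{-98 + 145} \right)} = -36088 - \frac{9 + \frac{1}{-98 + 145}}{-98 + 145} = -36088 - \frac{9 + \frac{1}{47}}{47} = -36088 - \frac{1}{47} \cdot \frac{424}{47} = -36088 - \frac{424}{2209} = - \frac{79718816}{2209}$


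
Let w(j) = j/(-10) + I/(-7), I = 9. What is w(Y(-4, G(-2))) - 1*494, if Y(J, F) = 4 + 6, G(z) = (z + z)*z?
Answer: -3474/7 ≈ -496.29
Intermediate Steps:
G(z) = 2*z**2 (G(z) = (2*z)*z = 2*z**2)
Y(J, F) = 10
w(j) = -9/7 - j/10 (w(j) = j/(-10) + 9/(-7) = j*(-1/10) + 9*(-1/7) = -j/10 - 9/7 = -9/7 - j/10)
w(Y(-4, G(-2))) - 1*494 = (-9/7 - 1/10*10) - 1*494 = (-9/7 - 1) - 494 = -16/7 - 494 = -3474/7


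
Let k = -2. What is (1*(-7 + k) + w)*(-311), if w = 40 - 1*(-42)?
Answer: -22703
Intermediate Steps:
w = 82 (w = 40 + 42 = 82)
(1*(-7 + k) + w)*(-311) = (1*(-7 - 2) + 82)*(-311) = (1*(-9) + 82)*(-311) = (-9 + 82)*(-311) = 73*(-311) = -22703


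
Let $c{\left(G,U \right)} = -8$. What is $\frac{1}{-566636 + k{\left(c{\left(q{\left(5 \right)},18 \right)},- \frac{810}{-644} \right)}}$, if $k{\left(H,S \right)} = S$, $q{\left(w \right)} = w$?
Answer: $- \frac{322}{182456387} \approx -1.7648 \cdot 10^{-6}$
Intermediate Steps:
$\frac{1}{-566636 + k{\left(c{\left(q{\left(5 \right)},18 \right)},- \frac{810}{-644} \right)}} = \frac{1}{-566636 - \frac{810}{-644}} = \frac{1}{-566636 - - \frac{405}{322}} = \frac{1}{-566636 + \frac{405}{322}} = \frac{1}{- \frac{182456387}{322}} = - \frac{322}{182456387}$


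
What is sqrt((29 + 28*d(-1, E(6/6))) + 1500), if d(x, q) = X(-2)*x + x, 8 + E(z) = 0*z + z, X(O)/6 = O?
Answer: sqrt(1837) ≈ 42.860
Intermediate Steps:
X(O) = 6*O
E(z) = -8 + z (E(z) = -8 + (0*z + z) = -8 + (0 + z) = -8 + z)
d(x, q) = -11*x (d(x, q) = (6*(-2))*x + x = -12*x + x = -11*x)
sqrt((29 + 28*d(-1, E(6/6))) + 1500) = sqrt((29 + 28*(-11*(-1))) + 1500) = sqrt((29 + 28*11) + 1500) = sqrt((29 + 308) + 1500) = sqrt(337 + 1500) = sqrt(1837)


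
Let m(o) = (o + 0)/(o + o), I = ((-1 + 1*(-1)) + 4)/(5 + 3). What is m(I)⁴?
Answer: 1/16 ≈ 0.062500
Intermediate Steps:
I = ¼ (I = ((-1 - 1) + 4)/8 = (-2 + 4)*(⅛) = 2*(⅛) = ¼ ≈ 0.25000)
m(o) = ½ (m(o) = o/((2*o)) = o*(1/(2*o)) = ½)
m(I)⁴ = (½)⁴ = 1/16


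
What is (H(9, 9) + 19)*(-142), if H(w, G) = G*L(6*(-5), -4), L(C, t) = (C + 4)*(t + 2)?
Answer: -69154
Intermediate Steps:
L(C, t) = (2 + t)*(4 + C) (L(C, t) = (4 + C)*(2 + t) = (2 + t)*(4 + C))
H(w, G) = 52*G (H(w, G) = G*(8 + 2*(6*(-5)) + 4*(-4) + (6*(-5))*(-4)) = G*(8 + 2*(-30) - 16 - 30*(-4)) = G*(8 - 60 - 16 + 120) = G*52 = 52*G)
(H(9, 9) + 19)*(-142) = (52*9 + 19)*(-142) = (468 + 19)*(-142) = 487*(-142) = -69154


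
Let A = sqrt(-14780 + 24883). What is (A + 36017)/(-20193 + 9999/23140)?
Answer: -833433380/467256021 - 23140*sqrt(10103)/467256021 ≈ -1.7887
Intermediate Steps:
A = sqrt(10103) ≈ 100.51
(A + 36017)/(-20193 + 9999/23140) = (sqrt(10103) + 36017)/(-20193 + 9999/23140) = (36017 + sqrt(10103))/(-20193 + 9999*(1/23140)) = (36017 + sqrt(10103))/(-20193 + 9999/23140) = (36017 + sqrt(10103))/(-467256021/23140) = (36017 + sqrt(10103))*(-23140/467256021) = -833433380/467256021 - 23140*sqrt(10103)/467256021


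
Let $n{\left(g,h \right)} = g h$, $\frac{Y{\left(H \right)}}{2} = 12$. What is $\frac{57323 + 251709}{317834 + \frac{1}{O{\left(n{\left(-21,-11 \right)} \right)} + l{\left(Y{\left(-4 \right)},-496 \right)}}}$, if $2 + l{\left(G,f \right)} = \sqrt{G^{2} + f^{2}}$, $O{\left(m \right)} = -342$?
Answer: $\frac{12597416866803136}{12956222741436127} - \frac{2472256 \sqrt{3853}}{12956222741436127} \approx 0.97231$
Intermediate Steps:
$Y{\left(H \right)} = 24$ ($Y{\left(H \right)} = 2 \cdot 12 = 24$)
$l{\left(G,f \right)} = -2 + \sqrt{G^{2} + f^{2}}$
$\frac{57323 + 251709}{317834 + \frac{1}{O{\left(n{\left(-21,-11 \right)} \right)} + l{\left(Y{\left(-4 \right)},-496 \right)}}} = \frac{57323 + 251709}{317834 + \frac{1}{-342 - \left(2 - \sqrt{24^{2} + \left(-496\right)^{2}}\right)}} = \frac{309032}{317834 + \frac{1}{-342 - \left(2 - \sqrt{576 + 246016}\right)}} = \frac{309032}{317834 + \frac{1}{-342 - \left(2 - \sqrt{246592}\right)}} = \frac{309032}{317834 + \frac{1}{-342 - \left(2 - 8 \sqrt{3853}\right)}} = \frac{309032}{317834 + \frac{1}{-344 + 8 \sqrt{3853}}}$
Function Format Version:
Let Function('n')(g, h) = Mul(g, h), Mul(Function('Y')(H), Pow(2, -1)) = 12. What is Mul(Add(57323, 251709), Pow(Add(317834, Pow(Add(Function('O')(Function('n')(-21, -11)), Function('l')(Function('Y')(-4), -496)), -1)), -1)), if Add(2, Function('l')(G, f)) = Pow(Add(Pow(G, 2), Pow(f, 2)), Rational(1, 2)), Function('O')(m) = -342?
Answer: Add(Rational(12597416866803136, 12956222741436127), Mul(Rational(-2472256, 12956222741436127), Pow(3853, Rational(1, 2)))) ≈ 0.97231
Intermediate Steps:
Function('Y')(H) = 24 (Function('Y')(H) = Mul(2, 12) = 24)
Function('l')(G, f) = Add(-2, Pow(Add(Pow(G, 2), Pow(f, 2)), Rational(1, 2)))
Mul(Add(57323, 251709), Pow(Add(317834, Pow(Add(Function('O')(Function('n')(-21, -11)), Function('l')(Function('Y')(-4), -496)), -1)), -1)) = Mul(Add(57323, 251709), Pow(Add(317834, Pow(Add(-342, Add(-2, Pow(Add(Pow(24, 2), Pow(-496, 2)), Rational(1, 2)))), -1)), -1)) = Mul(309032, Pow(Add(317834, Pow(Add(-342, Add(-2, Pow(Add(576, 246016), Rational(1, 2)))), -1)), -1)) = Mul(309032, Pow(Add(317834, Pow(Add(-342, Add(-2, Pow(246592, Rational(1, 2)))), -1)), -1)) = Mul(309032, Pow(Add(317834, Pow(Add(-342, Add(-2, Mul(8, Pow(3853, Rational(1, 2))))), -1)), -1)) = Mul(309032, Pow(Add(317834, Pow(Add(-344, Mul(8, Pow(3853, Rational(1, 2)))), -1)), -1))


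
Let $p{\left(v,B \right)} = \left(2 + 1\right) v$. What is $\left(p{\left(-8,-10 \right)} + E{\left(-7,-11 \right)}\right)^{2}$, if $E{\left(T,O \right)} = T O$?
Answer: $2809$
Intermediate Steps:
$E{\left(T,O \right)} = O T$
$p{\left(v,B \right)} = 3 v$
$\left(p{\left(-8,-10 \right)} + E{\left(-7,-11 \right)}\right)^{2} = \left(3 \left(-8\right) - -77\right)^{2} = \left(-24 + 77\right)^{2} = 53^{2} = 2809$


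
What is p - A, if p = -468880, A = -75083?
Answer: -393797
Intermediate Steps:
p - A = -468880 - 1*(-75083) = -468880 + 75083 = -393797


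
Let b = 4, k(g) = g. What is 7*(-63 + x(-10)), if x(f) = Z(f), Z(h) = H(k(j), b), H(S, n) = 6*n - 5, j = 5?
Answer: -308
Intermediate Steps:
H(S, n) = -5 + 6*n
Z(h) = 19 (Z(h) = -5 + 6*4 = -5 + 24 = 19)
x(f) = 19
7*(-63 + x(-10)) = 7*(-63 + 19) = 7*(-44) = -308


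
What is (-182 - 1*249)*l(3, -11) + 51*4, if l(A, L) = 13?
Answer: -5399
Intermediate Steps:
(-182 - 1*249)*l(3, -11) + 51*4 = (-182 - 1*249)*13 + 51*4 = (-182 - 249)*13 + 204 = -431*13 + 204 = -5603 + 204 = -5399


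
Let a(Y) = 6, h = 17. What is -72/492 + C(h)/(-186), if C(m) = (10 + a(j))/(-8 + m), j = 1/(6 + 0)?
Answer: -5350/34317 ≈ -0.15590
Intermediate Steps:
j = ⅙ (j = 1/6 = ⅙ ≈ 0.16667)
C(m) = 16/(-8 + m) (C(m) = (10 + 6)/(-8 + m) = 16/(-8 + m))
-72/492 + C(h)/(-186) = -72/492 + (16/(-8 + 17))/(-186) = -72*1/492 + (16/9)*(-1/186) = -6/41 + (16*(⅑))*(-1/186) = -6/41 + (16/9)*(-1/186) = -6/41 - 8/837 = -5350/34317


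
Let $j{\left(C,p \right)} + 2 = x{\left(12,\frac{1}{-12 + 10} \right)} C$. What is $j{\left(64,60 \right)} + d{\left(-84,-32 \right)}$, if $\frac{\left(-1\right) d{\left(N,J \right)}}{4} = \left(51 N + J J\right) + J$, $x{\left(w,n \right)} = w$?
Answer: $13934$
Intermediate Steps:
$d{\left(N,J \right)} = - 204 N - 4 J - 4 J^{2}$ ($d{\left(N,J \right)} = - 4 \left(\left(51 N + J J\right) + J\right) = - 4 \left(\left(51 N + J^{2}\right) + J\right) = - 4 \left(\left(J^{2} + 51 N\right) + J\right) = - 4 \left(J + J^{2} + 51 N\right) = - 204 N - 4 J - 4 J^{2}$)
$j{\left(C,p \right)} = -2 + 12 C$
$j{\left(64,60 \right)} + d{\left(-84,-32 \right)} = \left(-2 + 12 \cdot 64\right) - \left(-17264 + 4096\right) = \left(-2 + 768\right) + \left(17136 + 128 - 4096\right) = 766 + \left(17136 + 128 - 4096\right) = 766 + 13168 = 13934$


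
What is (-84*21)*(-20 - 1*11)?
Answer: 54684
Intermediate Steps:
(-84*21)*(-20 - 1*11) = -1764*(-20 - 11) = -1764*(-31) = 54684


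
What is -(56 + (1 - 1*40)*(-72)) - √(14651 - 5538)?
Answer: -2864 - √9113 ≈ -2959.5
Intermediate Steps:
-(56 + (1 - 1*40)*(-72)) - √(14651 - 5538) = -(56 + (1 - 40)*(-72)) - √9113 = -(56 - 39*(-72)) - √9113 = -(56 + 2808) - √9113 = -1*2864 - √9113 = -2864 - √9113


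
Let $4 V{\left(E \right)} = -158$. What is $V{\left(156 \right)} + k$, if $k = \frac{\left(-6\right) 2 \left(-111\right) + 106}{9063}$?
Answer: $- \frac{713101}{18126} \approx -39.341$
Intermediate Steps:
$V{\left(E \right)} = - \frac{79}{2}$ ($V{\left(E \right)} = \frac{1}{4} \left(-158\right) = - \frac{79}{2}$)
$k = \frac{1438}{9063}$ ($k = \left(\left(-12\right) \left(-111\right) + 106\right) \frac{1}{9063} = \left(1332 + 106\right) \frac{1}{9063} = 1438 \cdot \frac{1}{9063} = \frac{1438}{9063} \approx 0.15867$)
$V{\left(156 \right)} + k = - \frac{79}{2} + \frac{1438}{9063} = - \frac{713101}{18126}$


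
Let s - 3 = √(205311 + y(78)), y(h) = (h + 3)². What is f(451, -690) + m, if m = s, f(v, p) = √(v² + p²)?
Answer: 3 + √679501 + 4*√13242 ≈ 1287.6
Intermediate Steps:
y(h) = (3 + h)²
f(v, p) = √(p² + v²)
s = 3 + 4*√13242 (s = 3 + √(205311 + (3 + 78)²) = 3 + √(205311 + 81²) = 3 + √(205311 + 6561) = 3 + √211872 = 3 + 4*√13242 ≈ 463.30)
m = 3 + 4*√13242 ≈ 463.30
f(451, -690) + m = √((-690)² + 451²) + (3 + 4*√13242) = √(476100 + 203401) + (3 + 4*√13242) = √679501 + (3 + 4*√13242) = 3 + √679501 + 4*√13242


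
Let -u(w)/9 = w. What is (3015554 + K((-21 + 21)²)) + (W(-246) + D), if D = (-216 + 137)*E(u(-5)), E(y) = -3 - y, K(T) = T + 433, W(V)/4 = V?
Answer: 3018795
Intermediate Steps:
u(w) = -9*w
W(V) = 4*V
K(T) = 433 + T
D = 3792 (D = (-216 + 137)*(-3 - (-9)*(-5)) = -79*(-3 - 1*45) = -79*(-3 - 45) = -79*(-48) = 3792)
(3015554 + K((-21 + 21)²)) + (W(-246) + D) = (3015554 + (433 + (-21 + 21)²)) + (4*(-246) + 3792) = (3015554 + (433 + 0²)) + (-984 + 3792) = (3015554 + (433 + 0)) + 2808 = (3015554 + 433) + 2808 = 3015987 + 2808 = 3018795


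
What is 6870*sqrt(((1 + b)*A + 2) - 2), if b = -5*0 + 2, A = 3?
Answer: 20610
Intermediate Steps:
b = 2 (b = 0 + 2 = 2)
6870*sqrt(((1 + b)*A + 2) - 2) = 6870*sqrt(((1 + 2)*3 + 2) - 2) = 6870*sqrt((3*3 + 2) - 2) = 6870*sqrt((9 + 2) - 2) = 6870*sqrt(11 - 2) = 6870*sqrt(9) = 6870*3 = 20610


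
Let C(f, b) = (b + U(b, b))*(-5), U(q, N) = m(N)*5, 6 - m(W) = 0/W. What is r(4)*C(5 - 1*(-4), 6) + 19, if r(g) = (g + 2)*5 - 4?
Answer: -4661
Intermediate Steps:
m(W) = 6 (m(W) = 6 - 0/W = 6 - 1*0 = 6 + 0 = 6)
r(g) = 6 + 5*g (r(g) = (2 + g)*5 - 4 = (10 + 5*g) - 4 = 6 + 5*g)
U(q, N) = 30 (U(q, N) = 6*5 = 30)
C(f, b) = -150 - 5*b (C(f, b) = (b + 30)*(-5) = (30 + b)*(-5) = -150 - 5*b)
r(4)*C(5 - 1*(-4), 6) + 19 = (6 + 5*4)*(-150 - 5*6) + 19 = (6 + 20)*(-150 - 30) + 19 = 26*(-180) + 19 = -4680 + 19 = -4661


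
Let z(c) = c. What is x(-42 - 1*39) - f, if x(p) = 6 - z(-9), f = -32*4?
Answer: 143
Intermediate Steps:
f = -128
x(p) = 15 (x(p) = 6 - 1*(-9) = 6 + 9 = 15)
x(-42 - 1*39) - f = 15 - 1*(-128) = 15 + 128 = 143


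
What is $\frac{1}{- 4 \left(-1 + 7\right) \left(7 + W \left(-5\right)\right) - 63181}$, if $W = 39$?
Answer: $- \frac{1}{58669} \approx -1.7045 \cdot 10^{-5}$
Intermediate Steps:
$\frac{1}{- 4 \left(-1 + 7\right) \left(7 + W \left(-5\right)\right) - 63181} = \frac{1}{- 4 \left(-1 + 7\right) \left(7 + 39 \left(-5\right)\right) - 63181} = \frac{1}{\left(-4\right) 6 \left(7 - 195\right) - 63181} = \frac{1}{\left(-24\right) \left(-188\right) - 63181} = \frac{1}{4512 - 63181} = \frac{1}{-58669} = - \frac{1}{58669}$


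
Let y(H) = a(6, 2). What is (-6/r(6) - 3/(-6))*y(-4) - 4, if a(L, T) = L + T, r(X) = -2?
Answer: 24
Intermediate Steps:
y(H) = 8 (y(H) = 6 + 2 = 8)
(-6/r(6) - 3/(-6))*y(-4) - 4 = (-6/(-2) - 3/(-6))*8 - 4 = (-6*(-½) - 3*(-⅙))*8 - 4 = (3 + ½)*8 - 4 = (7/2)*8 - 4 = 28 - 4 = 24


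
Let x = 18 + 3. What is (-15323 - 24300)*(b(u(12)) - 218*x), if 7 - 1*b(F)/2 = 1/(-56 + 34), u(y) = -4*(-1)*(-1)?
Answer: 1989193469/11 ≈ 1.8084e+8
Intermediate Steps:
x = 21
u(y) = -4 (u(y) = 4*(-1) = -4)
b(F) = 155/11 (b(F) = 14 - 2/(-56 + 34) = 14 - 2/(-22) = 14 - 2*(-1/22) = 14 + 1/11 = 155/11)
(-15323 - 24300)*(b(u(12)) - 218*x) = (-15323 - 24300)*(155/11 - 218*21) = -39623*(155/11 - 4578) = -39623*(-50203/11) = 1989193469/11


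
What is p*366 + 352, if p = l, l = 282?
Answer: 103564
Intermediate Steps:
p = 282
p*366 + 352 = 282*366 + 352 = 103212 + 352 = 103564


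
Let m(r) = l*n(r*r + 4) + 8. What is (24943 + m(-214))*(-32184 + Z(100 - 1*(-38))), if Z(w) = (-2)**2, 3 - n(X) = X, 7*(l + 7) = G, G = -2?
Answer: -80781582720/7 ≈ -1.1540e+10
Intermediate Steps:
l = -51/7 (l = -7 + (1/7)*(-2) = -7 - 2/7 = -51/7 ≈ -7.2857)
n(X) = 3 - X
Z(w) = 4
m(r) = 107/7 + 51*r**2/7 (m(r) = -51*(3 - (r*r + 4))/7 + 8 = -51*(3 - (r**2 + 4))/7 + 8 = -51*(3 - (4 + r**2))/7 + 8 = -51*(3 + (-4 - r**2))/7 + 8 = -51*(-1 - r**2)/7 + 8 = (51/7 + 51*r**2/7) + 8 = 107/7 + 51*r**2/7)
(24943 + m(-214))*(-32184 + Z(100 - 1*(-38))) = (24943 + (107/7 + (51/7)*(-214)**2))*(-32184 + 4) = (24943 + (107/7 + (51/7)*45796))*(-32180) = (24943 + (107/7 + 2335596/7))*(-32180) = (24943 + 2335703/7)*(-32180) = (2510304/7)*(-32180) = -80781582720/7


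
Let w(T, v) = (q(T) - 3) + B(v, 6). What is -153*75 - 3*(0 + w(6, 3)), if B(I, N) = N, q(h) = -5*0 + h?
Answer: -11502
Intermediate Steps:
q(h) = h (q(h) = 0 + h = h)
w(T, v) = 3 + T (w(T, v) = (T - 3) + 6 = (-3 + T) + 6 = 3 + T)
-153*75 - 3*(0 + w(6, 3)) = -153*75 - 3*(0 + (3 + 6)) = -11475 - 3*(0 + 9) = -11475 - 3*9 = -11475 - 27 = -11502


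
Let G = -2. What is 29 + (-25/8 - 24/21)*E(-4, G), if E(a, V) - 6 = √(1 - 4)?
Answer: 95/28 - 239*I*√3/56 ≈ 3.3929 - 7.3921*I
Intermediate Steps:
E(a, V) = 6 + I*√3 (E(a, V) = 6 + √(1 - 4) = 6 + √(-3) = 6 + I*√3)
29 + (-25/8 - 24/21)*E(-4, G) = 29 + (-25/8 - 24/21)*(6 + I*√3) = 29 + (-25*⅛ - 24*1/21)*(6 + I*√3) = 29 + (-25/8 - 8/7)*(6 + I*√3) = 29 - 239*(6 + I*√3)/56 = 29 + (-717/28 - 239*I*√3/56) = 95/28 - 239*I*√3/56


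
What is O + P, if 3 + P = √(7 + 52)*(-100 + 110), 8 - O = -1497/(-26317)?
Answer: 130088/26317 + 10*√59 ≈ 81.755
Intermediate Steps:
O = 209039/26317 (O = 8 - (-1497)/(-26317) = 8 - (-1497)*(-1)/26317 = 8 - 1*1497/26317 = 8 - 1497/26317 = 209039/26317 ≈ 7.9431)
P = -3 + 10*√59 (P = -3 + √(7 + 52)*(-100 + 110) = -3 + √59*10 = -3 + 10*√59 ≈ 73.811)
O + P = 209039/26317 + (-3 + 10*√59) = 130088/26317 + 10*√59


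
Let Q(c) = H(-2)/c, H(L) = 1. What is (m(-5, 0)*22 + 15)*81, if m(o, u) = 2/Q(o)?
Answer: -16605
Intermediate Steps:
Q(c) = 1/c
m(o, u) = 2*o (m(o, u) = 2/(1/o) = 2*o)
(m(-5, 0)*22 + 15)*81 = ((2*(-5))*22 + 15)*81 = (-10*22 + 15)*81 = (-220 + 15)*81 = -205*81 = -16605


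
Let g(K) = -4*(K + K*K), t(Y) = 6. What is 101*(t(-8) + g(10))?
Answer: -43834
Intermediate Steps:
g(K) = -4*K - 4*K² (g(K) = -4*(K + K²) = -4*K - 4*K²)
101*(t(-8) + g(10)) = 101*(6 - 4*10*(1 + 10)) = 101*(6 - 4*10*11) = 101*(6 - 440) = 101*(-434) = -43834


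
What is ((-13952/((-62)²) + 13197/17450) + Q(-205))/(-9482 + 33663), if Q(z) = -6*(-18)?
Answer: 1762917317/405502070450 ≈ 0.0043475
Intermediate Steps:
Q(z) = 108
((-13952/((-62)²) + 13197/17450) + Q(-205))/(-9482 + 33663) = ((-13952/((-62)²) + 13197/17450) + 108)/(-9482 + 33663) = ((-13952/3844 + 13197*(1/17450)) + 108)/24181 = ((-13952*1/3844 + 13197/17450) + 108)*(1/24181) = ((-3488/961 + 13197/17450) + 108)*(1/24181) = (-48183283/16769450 + 108)*(1/24181) = (1762917317/16769450)*(1/24181) = 1762917317/405502070450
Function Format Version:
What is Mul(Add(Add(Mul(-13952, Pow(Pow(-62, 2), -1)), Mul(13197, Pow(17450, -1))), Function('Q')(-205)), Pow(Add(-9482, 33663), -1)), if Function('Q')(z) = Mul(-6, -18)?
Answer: Rational(1762917317, 405502070450) ≈ 0.0043475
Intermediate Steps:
Function('Q')(z) = 108
Mul(Add(Add(Mul(-13952, Pow(Pow(-62, 2), -1)), Mul(13197, Pow(17450, -1))), Function('Q')(-205)), Pow(Add(-9482, 33663), -1)) = Mul(Add(Add(Mul(-13952, Pow(Pow(-62, 2), -1)), Mul(13197, Pow(17450, -1))), 108), Pow(Add(-9482, 33663), -1)) = Mul(Add(Add(Mul(-13952, Pow(3844, -1)), Mul(13197, Rational(1, 17450))), 108), Pow(24181, -1)) = Mul(Add(Add(Mul(-13952, Rational(1, 3844)), Rational(13197, 17450)), 108), Rational(1, 24181)) = Mul(Add(Add(Rational(-3488, 961), Rational(13197, 17450)), 108), Rational(1, 24181)) = Mul(Add(Rational(-48183283, 16769450), 108), Rational(1, 24181)) = Mul(Rational(1762917317, 16769450), Rational(1, 24181)) = Rational(1762917317, 405502070450)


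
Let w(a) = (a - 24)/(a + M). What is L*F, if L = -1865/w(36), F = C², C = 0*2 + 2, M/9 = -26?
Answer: 123090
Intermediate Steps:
M = -234 (M = 9*(-26) = -234)
w(a) = (-24 + a)/(-234 + a) (w(a) = (a - 24)/(a - 234) = (-24 + a)/(-234 + a))
C = 2 (C = 0 + 2 = 2)
F = 4 (F = 2² = 4)
L = 61545/2 (L = -1865*(-234 + 36)/(-24 + 36) = -1865/(12/(-198)) = -1865/((-1/198*12)) = -1865/(-2/33) = -1865*(-33/2) = 61545/2 ≈ 30773.)
L*F = (61545/2)*4 = 123090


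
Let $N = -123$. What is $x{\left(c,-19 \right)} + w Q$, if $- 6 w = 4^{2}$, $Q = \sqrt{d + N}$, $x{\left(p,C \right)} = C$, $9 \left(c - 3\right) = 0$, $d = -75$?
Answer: $-19 - 8 i \sqrt{22} \approx -19.0 - 37.523 i$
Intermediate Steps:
$c = 3$ ($c = 3 + \frac{1}{9} \cdot 0 = 3 + 0 = 3$)
$Q = 3 i \sqrt{22}$ ($Q = \sqrt{-75 - 123} = \sqrt{-198} = 3 i \sqrt{22} \approx 14.071 i$)
$w = - \frac{8}{3}$ ($w = - \frac{4^{2}}{6} = \left(- \frac{1}{6}\right) 16 = - \frac{8}{3} \approx -2.6667$)
$x{\left(c,-19 \right)} + w Q = -19 - \frac{8 \cdot 3 i \sqrt{22}}{3} = -19 - 8 i \sqrt{22}$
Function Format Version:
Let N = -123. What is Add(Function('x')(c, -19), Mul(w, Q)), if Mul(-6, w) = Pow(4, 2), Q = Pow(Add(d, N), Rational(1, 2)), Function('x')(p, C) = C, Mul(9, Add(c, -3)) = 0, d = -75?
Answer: Add(-19, Mul(-8, I, Pow(22, Rational(1, 2)))) ≈ Add(-19.000, Mul(-37.523, I))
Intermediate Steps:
c = 3 (c = Add(3, Mul(Rational(1, 9), 0)) = Add(3, 0) = 3)
Q = Mul(3, I, Pow(22, Rational(1, 2))) (Q = Pow(Add(-75, -123), Rational(1, 2)) = Pow(-198, Rational(1, 2)) = Mul(3, I, Pow(22, Rational(1, 2))) ≈ Mul(14.071, I))
w = Rational(-8, 3) (w = Mul(Rational(-1, 6), Pow(4, 2)) = Mul(Rational(-1, 6), 16) = Rational(-8, 3) ≈ -2.6667)
Add(Function('x')(c, -19), Mul(w, Q)) = Add(-19, Mul(Rational(-8, 3), Mul(3, I, Pow(22, Rational(1, 2))))) = Add(-19, Mul(-8, I, Pow(22, Rational(1, 2))))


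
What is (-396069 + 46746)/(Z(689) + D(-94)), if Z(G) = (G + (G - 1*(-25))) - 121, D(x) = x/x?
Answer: -349323/1283 ≈ -272.27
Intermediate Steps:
D(x) = 1
Z(G) = -96 + 2*G (Z(G) = (G + (G + 25)) - 121 = (G + (25 + G)) - 121 = (25 + 2*G) - 121 = -96 + 2*G)
(-396069 + 46746)/(Z(689) + D(-94)) = (-396069 + 46746)/((-96 + 2*689) + 1) = -349323/((-96 + 1378) + 1) = -349323/(1282 + 1) = -349323/1283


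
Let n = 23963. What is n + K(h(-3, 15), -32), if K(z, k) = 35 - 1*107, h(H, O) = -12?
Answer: 23891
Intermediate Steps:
K(z, k) = -72 (K(z, k) = 35 - 107 = -72)
n + K(h(-3, 15), -32) = 23963 - 72 = 23891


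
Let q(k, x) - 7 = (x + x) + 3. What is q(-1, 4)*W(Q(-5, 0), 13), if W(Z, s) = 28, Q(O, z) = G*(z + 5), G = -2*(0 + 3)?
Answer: 504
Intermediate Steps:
q(k, x) = 10 + 2*x (q(k, x) = 7 + ((x + x) + 3) = 7 + (2*x + 3) = 7 + (3 + 2*x) = 10 + 2*x)
G = -6 (G = -2*3 = -6)
Q(O, z) = -30 - 6*z (Q(O, z) = -6*(z + 5) = -6*(5 + z) = -30 - 6*z)
q(-1, 4)*W(Q(-5, 0), 13) = (10 + 2*4)*28 = (10 + 8)*28 = 18*28 = 504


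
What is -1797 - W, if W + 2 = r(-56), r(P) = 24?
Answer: -1819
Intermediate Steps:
W = 22 (W = -2 + 24 = 22)
-1797 - W = -1797 - 1*22 = -1797 - 22 = -1819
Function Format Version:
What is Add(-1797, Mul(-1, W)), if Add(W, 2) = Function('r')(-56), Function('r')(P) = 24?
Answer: -1819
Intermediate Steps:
W = 22 (W = Add(-2, 24) = 22)
Add(-1797, Mul(-1, W)) = Add(-1797, Mul(-1, 22)) = Add(-1797, -22) = -1819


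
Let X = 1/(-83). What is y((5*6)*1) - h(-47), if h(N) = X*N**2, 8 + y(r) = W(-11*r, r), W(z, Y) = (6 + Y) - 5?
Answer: 4118/83 ≈ 49.614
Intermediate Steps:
W(z, Y) = 1 + Y
y(r) = -7 + r (y(r) = -8 + (1 + r) = -7 + r)
X = -1/83 ≈ -0.012048
h(N) = -N**2/83
y((5*6)*1) - h(-47) = (-7 + (5*6)*1) - (-1)*(-47)**2/83 = (-7 + 30*1) - (-1)*2209/83 = (-7 + 30) - 1*(-2209/83) = 23 + 2209/83 = 4118/83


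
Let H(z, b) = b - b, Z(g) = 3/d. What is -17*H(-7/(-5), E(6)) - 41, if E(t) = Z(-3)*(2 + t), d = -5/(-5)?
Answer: -41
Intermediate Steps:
d = 1 (d = -5*(-1/5) = 1)
Z(g) = 3 (Z(g) = 3/1 = 3*1 = 3)
E(t) = 6 + 3*t (E(t) = 3*(2 + t) = 6 + 3*t)
H(z, b) = 0
-17*H(-7/(-5), E(6)) - 41 = -17*0 - 41 = 0 - 41 = -41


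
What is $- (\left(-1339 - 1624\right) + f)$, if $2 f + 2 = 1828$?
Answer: $2050$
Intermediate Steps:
$f = 913$ ($f = -1 + \frac{1}{2} \cdot 1828 = -1 + 914 = 913$)
$- (\left(-1339 - 1624\right) + f) = - (\left(-1339 - 1624\right) + 913) = - (-2963 + 913) = \left(-1\right) \left(-2050\right) = 2050$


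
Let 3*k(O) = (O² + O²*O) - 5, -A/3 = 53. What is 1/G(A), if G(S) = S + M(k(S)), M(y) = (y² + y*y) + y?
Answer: 9/31910498668178 ≈ 2.8204e-13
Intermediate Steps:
A = -159 (A = -3*53 = -159)
k(O) = -5/3 + O²/3 + O³/3 (k(O) = ((O² + O²*O) - 5)/3 = ((O² + O³) - 5)/3 = (-5 + O² + O³)/3 = -5/3 + O²/3 + O³/3)
M(y) = y + 2*y² (M(y) = (y² + y²) + y = 2*y² + y = y + 2*y²)
G(S) = S + (-7/3 + 2*S²/3 + 2*S³/3)*(-5/3 + S²/3 + S³/3) (G(S) = S + (-5/3 + S²/3 + S³/3)*(1 + 2*(-5/3 + S²/3 + S³/3)) = S + (-5/3 + S²/3 + S³/3)*(1 + (-10/3 + 2*S²/3 + 2*S³/3)) = S + (-5/3 + S²/3 + S³/3)*(-7/3 + 2*S²/3 + 2*S³/3) = S + (-7/3 + 2*S²/3 + 2*S³/3)*(-5/3 + S²/3 + S³/3))
1/G(A) = 1/(-159 + (-7 + 2*(-159)² + 2*(-159)³)*(-5 + (-159)² + (-159)³)/9) = 1/(-159 + (-7 + 2*25281 + 2*(-4019679))*(-5 + 25281 - 4019679)/9) = 1/(-159 + (⅑)*(-7 + 50562 - 8039358)*(-3994403)) = 1/(-159 + (⅑)*(-7988803)*(-3994403)) = 1/(-159 + 31910498669609/9) = 1/(31910498668178/9) = 9/31910498668178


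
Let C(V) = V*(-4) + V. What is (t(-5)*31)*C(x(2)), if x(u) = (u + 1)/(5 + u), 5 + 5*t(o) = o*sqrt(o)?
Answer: 279/7 + 279*I*sqrt(5)/7 ≈ 39.857 + 89.123*I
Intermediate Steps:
t(o) = -1 + o**(3/2)/5 (t(o) = -1 + (o*sqrt(o))/5 = -1 + o**(3/2)/5)
x(u) = (1 + u)/(5 + u)
C(V) = -3*V (C(V) = -4*V + V = -3*V)
(t(-5)*31)*C(x(2)) = ((-1 + (-5)**(3/2)/5)*31)*(-3*(1 + 2)/(5 + 2)) = ((-1 + (-5*I*sqrt(5))/5)*31)*(-3*3/7) = ((-1 - I*sqrt(5))*31)*(-3*3/7) = (-31 - 31*I*sqrt(5))*(-3*3/7) = (-31 - 31*I*sqrt(5))*(-9/7) = 279/7 + 279*I*sqrt(5)/7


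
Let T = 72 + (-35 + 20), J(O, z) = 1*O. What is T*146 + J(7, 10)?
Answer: 8329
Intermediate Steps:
J(O, z) = O
T = 57 (T = 72 - 15 = 57)
T*146 + J(7, 10) = 57*146 + 7 = 8322 + 7 = 8329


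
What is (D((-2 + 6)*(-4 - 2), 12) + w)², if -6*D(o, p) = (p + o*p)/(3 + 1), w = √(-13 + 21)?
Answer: 561/4 + 46*√2 ≈ 205.30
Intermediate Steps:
w = 2*√2 (w = √8 = 2*√2 ≈ 2.8284)
D(o, p) = -p/24 - o*p/24 (D(o, p) = -(p + o*p)/(6*(3 + 1)) = -(p + o*p)/(6*4) = -(p/4 + o*p/4)/6 = -p/24 - o*p/24)
(D((-2 + 6)*(-4 - 2), 12) + w)² = (-1/24*12*(1 + (-2 + 6)*(-4 - 2)) + 2*√2)² = (-1/24*12*(1 + 4*(-6)) + 2*√2)² = (-1/24*12*(1 - 24) + 2*√2)² = (-1/24*12*(-23) + 2*√2)² = (23/2 + 2*√2)²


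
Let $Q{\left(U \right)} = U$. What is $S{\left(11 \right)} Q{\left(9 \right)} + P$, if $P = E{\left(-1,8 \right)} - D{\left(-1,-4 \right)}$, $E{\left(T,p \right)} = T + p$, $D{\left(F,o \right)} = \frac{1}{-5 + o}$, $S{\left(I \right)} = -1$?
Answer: $- \frac{17}{9} \approx -1.8889$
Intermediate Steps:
$P = \frac{64}{9}$ ($P = \left(-1 + 8\right) - \frac{1}{-5 - 4} = 7 - \frac{1}{-9} = 7 - - \frac{1}{9} = 7 + \frac{1}{9} = \frac{64}{9} \approx 7.1111$)
$S{\left(11 \right)} Q{\left(9 \right)} + P = \left(-1\right) 9 + \frac{64}{9} = -9 + \frac{64}{9} = - \frac{17}{9}$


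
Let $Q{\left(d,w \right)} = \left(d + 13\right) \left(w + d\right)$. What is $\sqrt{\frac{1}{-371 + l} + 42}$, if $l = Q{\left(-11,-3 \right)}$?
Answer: $\frac{\sqrt{6686043}}{399} \approx 6.4805$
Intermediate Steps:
$Q{\left(d,w \right)} = \left(13 + d\right) \left(d + w\right)$
$l = -28$ ($l = \left(-11\right)^{2} + 13 \left(-11\right) + 13 \left(-3\right) - -33 = 121 - 143 - 39 + 33 = -28$)
$\sqrt{\frac{1}{-371 + l} + 42} = \sqrt{\frac{1}{-371 - 28} + 42} = \sqrt{\frac{1}{-399} + 42} = \sqrt{- \frac{1}{399} + 42} = \sqrt{\frac{16757}{399}} = \frac{\sqrt{6686043}}{399}$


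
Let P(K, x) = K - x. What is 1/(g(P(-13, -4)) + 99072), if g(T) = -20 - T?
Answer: 1/99061 ≈ 1.0095e-5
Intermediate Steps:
1/(g(P(-13, -4)) + 99072) = 1/((-20 - (-13 - 1*(-4))) + 99072) = 1/((-20 - (-13 + 4)) + 99072) = 1/((-20 - 1*(-9)) + 99072) = 1/((-20 + 9) + 99072) = 1/(-11 + 99072) = 1/99061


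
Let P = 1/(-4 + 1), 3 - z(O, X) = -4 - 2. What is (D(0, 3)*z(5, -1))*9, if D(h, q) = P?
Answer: -27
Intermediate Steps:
z(O, X) = 9 (z(O, X) = 3 - (-4 - 2) = 3 - 1*(-6) = 3 + 6 = 9)
P = -⅓ (P = 1/(-3) = -⅓ ≈ -0.33333)
D(h, q) = -⅓
(D(0, 3)*z(5, -1))*9 = -⅓*9*9 = -3*9 = -27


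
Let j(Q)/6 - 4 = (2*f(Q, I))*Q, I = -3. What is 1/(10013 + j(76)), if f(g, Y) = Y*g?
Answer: -1/197899 ≈ -5.0531e-6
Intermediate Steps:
j(Q) = 24 - 36*Q² (j(Q) = 24 + 6*((2*(-3*Q))*Q) = 24 + 6*((-6*Q)*Q) = 24 + 6*(-6*Q²) = 24 - 36*Q²)
1/(10013 + j(76)) = 1/(10013 + (24 - 36*76²)) = 1/(10013 + (24 - 36*5776)) = 1/(10013 + (24 - 207936)) = 1/(10013 - 207912) = 1/(-197899) = -1/197899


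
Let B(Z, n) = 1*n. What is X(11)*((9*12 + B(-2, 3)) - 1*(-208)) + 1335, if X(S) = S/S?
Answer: 1654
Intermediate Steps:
B(Z, n) = n
X(S) = 1
X(11)*((9*12 + B(-2, 3)) - 1*(-208)) + 1335 = 1*((9*12 + 3) - 1*(-208)) + 1335 = 1*((108 + 3) + 208) + 1335 = 1*(111 + 208) + 1335 = 1*319 + 1335 = 319 + 1335 = 1654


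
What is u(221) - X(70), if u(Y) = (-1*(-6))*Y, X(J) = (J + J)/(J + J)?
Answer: 1325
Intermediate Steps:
X(J) = 1 (X(J) = (2*J)/((2*J)) = (2*J)*(1/(2*J)) = 1)
u(Y) = 6*Y
u(221) - X(70) = 6*221 - 1*1 = 1326 - 1 = 1325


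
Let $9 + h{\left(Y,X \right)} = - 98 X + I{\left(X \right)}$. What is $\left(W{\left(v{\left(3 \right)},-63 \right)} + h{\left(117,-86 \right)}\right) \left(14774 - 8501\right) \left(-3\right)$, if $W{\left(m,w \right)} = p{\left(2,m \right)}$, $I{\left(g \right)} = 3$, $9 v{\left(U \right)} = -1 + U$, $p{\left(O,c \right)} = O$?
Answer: $-158531256$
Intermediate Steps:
$v{\left(U \right)} = - \frac{1}{9} + \frac{U}{9}$ ($v{\left(U \right)} = \frac{-1 + U}{9} = - \frac{1}{9} + \frac{U}{9}$)
$W{\left(m,w \right)} = 2$
$h{\left(Y,X \right)} = -6 - 98 X$ ($h{\left(Y,X \right)} = -9 - \left(-3 + 98 X\right) = -6 - 98 X$)
$\left(W{\left(v{\left(3 \right)},-63 \right)} + h{\left(117,-86 \right)}\right) \left(14774 - 8501\right) \left(-3\right) = \left(2 - -8422\right) \left(14774 - 8501\right) \left(-3\right) = \left(2 + \left(-6 + 8428\right)\right) 6273 \left(-3\right) = \left(2 + 8422\right) 6273 \left(-3\right) = 8424 \cdot 6273 \left(-3\right) = 52843752 \left(-3\right) = -158531256$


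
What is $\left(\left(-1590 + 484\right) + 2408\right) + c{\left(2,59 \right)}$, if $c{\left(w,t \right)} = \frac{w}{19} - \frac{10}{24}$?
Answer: $\frac{296785}{228} \approx 1301.7$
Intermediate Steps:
$c{\left(w,t \right)} = - \frac{5}{12} + \frac{w}{19}$ ($c{\left(w,t \right)} = w \frac{1}{19} - \frac{5}{12} = \frac{w}{19} - \frac{5}{12} = - \frac{5}{12} + \frac{w}{19}$)
$\left(\left(-1590 + 484\right) + 2408\right) + c{\left(2,59 \right)} = \left(\left(-1590 + 484\right) + 2408\right) + \left(- \frac{5}{12} + \frac{1}{19} \cdot 2\right) = \left(-1106 + 2408\right) + \left(- \frac{5}{12} + \frac{2}{19}\right) = 1302 - \frac{71}{228} = \frac{296785}{228}$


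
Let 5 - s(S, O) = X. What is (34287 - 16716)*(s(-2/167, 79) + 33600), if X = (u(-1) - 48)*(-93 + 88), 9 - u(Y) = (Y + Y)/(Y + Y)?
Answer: 586959255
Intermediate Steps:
u(Y) = 8 (u(Y) = 9 - (Y + Y)/(Y + Y) = 9 - 2*Y/(2*Y) = 9 - 2*Y*1/(2*Y) = 9 - 1*1 = 9 - 1 = 8)
X = 200 (X = (8 - 48)*(-93 + 88) = -40*(-5) = 200)
s(S, O) = -195 (s(S, O) = 5 - 1*200 = 5 - 200 = -195)
(34287 - 16716)*(s(-2/167, 79) + 33600) = (34287 - 16716)*(-195 + 33600) = 17571*33405 = 586959255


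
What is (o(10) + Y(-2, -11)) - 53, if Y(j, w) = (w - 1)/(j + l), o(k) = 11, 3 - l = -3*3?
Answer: -216/5 ≈ -43.200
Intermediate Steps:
l = 12 (l = 3 - (-3)*3 = 3 - 1*(-9) = 3 + 9 = 12)
Y(j, w) = (-1 + w)/(12 + j) (Y(j, w) = (w - 1)/(j + 12) = (-1 + w)/(12 + j))
(o(10) + Y(-2, -11)) - 53 = (11 + (-1 - 11)/(12 - 2)) - 53 = (11 - 12/10) - 53 = (11 + (⅒)*(-12)) - 53 = (11 - 6/5) - 53 = 49/5 - 53 = -216/5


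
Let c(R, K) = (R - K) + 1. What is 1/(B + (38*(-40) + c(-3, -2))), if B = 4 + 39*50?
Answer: 1/434 ≈ 0.0023041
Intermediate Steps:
c(R, K) = 1 + R - K
B = 1954 (B = 4 + 1950 = 1954)
1/(B + (38*(-40) + c(-3, -2))) = 1/(1954 + (38*(-40) + (1 - 3 - 1*(-2)))) = 1/(1954 + (-1520 + (1 - 3 + 2))) = 1/(1954 + (-1520 + 0)) = 1/(1954 - 1520) = 1/434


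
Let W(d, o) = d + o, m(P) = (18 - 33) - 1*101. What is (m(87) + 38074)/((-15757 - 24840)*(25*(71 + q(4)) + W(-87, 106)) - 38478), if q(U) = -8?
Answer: -18979/32375048 ≈ -0.00058622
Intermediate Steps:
m(P) = -116 (m(P) = -15 - 101 = -116)
(m(87) + 38074)/((-15757 - 24840)*(25*(71 + q(4)) + W(-87, 106)) - 38478) = (-116 + 38074)/((-15757 - 24840)*(25*(71 - 8) + (-87 + 106)) - 38478) = 37958/(-40597*(25*63 + 19) - 38478) = 37958/(-40597*(1575 + 19) - 38478) = 37958/(-40597*1594 - 38478) = 37958/(-64711618 - 38478) = 37958/(-64750096) = 37958*(-1/64750096) = -18979/32375048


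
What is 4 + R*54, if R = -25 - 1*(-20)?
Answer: -266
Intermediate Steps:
R = -5 (R = -25 + 20 = -5)
4 + R*54 = 4 - 5*54 = 4 - 270 = -266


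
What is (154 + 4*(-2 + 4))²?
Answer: 26244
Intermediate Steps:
(154 + 4*(-2 + 4))² = (154 + 4*2)² = (154 + 8)² = 162² = 26244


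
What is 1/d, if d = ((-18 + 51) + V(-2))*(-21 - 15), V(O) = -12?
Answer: -1/756 ≈ -0.0013228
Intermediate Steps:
d = -756 (d = ((-18 + 51) - 12)*(-21 - 15) = (33 - 12)*(-36) = 21*(-36) = -756)
1/d = 1/(-756) = -1/756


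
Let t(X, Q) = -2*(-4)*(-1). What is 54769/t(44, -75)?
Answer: -54769/8 ≈ -6846.1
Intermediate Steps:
t(X, Q) = -8 (t(X, Q) = 8*(-1) = -8)
54769/t(44, -75) = 54769/(-8) = 54769*(-⅛) = -54769/8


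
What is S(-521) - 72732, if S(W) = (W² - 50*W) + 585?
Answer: 225344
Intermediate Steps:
S(W) = 585 + W² - 50*W
S(-521) - 72732 = (585 + (-521)² - 50*(-521)) - 72732 = (585 + 271441 + 26050) - 72732 = 298076 - 72732 = 225344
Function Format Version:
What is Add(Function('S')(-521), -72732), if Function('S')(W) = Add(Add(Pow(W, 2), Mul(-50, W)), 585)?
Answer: 225344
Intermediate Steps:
Function('S')(W) = Add(585, Pow(W, 2), Mul(-50, W))
Add(Function('S')(-521), -72732) = Add(Add(585, Pow(-521, 2), Mul(-50, -521)), -72732) = Add(Add(585, 271441, 26050), -72732) = Add(298076, -72732) = 225344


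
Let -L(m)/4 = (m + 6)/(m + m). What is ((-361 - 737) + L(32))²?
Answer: 77492809/64 ≈ 1.2108e+6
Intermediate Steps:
L(m) = -2*(6 + m)/m (L(m) = -4*(m + 6)/(m + m) = -4*(6 + m)/(2*m) = -4*(6 + m)*1/(2*m) = -2*(6 + m)/m)
((-361 - 737) + L(32))² = ((-361 - 737) + (-2 - 12/32))² = (-1098 + (-2 - 12*1/32))² = (-1098 + (-2 - 3/8))² = (-1098 - 19/8)² = (-8803/8)² = 77492809/64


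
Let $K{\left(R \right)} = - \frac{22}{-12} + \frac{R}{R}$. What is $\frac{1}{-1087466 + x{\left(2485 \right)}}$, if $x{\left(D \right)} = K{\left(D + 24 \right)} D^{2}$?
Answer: $\frac{6}{98454029} \approx 6.0942 \cdot 10^{-8}$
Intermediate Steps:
$K{\left(R \right)} = \frac{17}{6}$ ($K{\left(R \right)} = \left(-22\right) \left(- \frac{1}{12}\right) + 1 = \frac{11}{6} + 1 = \frac{17}{6}$)
$x{\left(D \right)} = \frac{17 D^{2}}{6}$
$\frac{1}{-1087466 + x{\left(2485 \right)}} = \frac{1}{-1087466 + \frac{17 \cdot 2485^{2}}{6}} = \frac{1}{-1087466 + \frac{17}{6} \cdot 6175225} = \frac{1}{-1087466 + \frac{104978825}{6}} = \frac{1}{\frac{98454029}{6}} = \frac{6}{98454029}$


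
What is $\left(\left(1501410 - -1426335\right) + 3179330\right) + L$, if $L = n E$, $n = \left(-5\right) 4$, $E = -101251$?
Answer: $8132095$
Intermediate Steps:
$n = -20$
$L = 2025020$ ($L = \left(-20\right) \left(-101251\right) = 2025020$)
$\left(\left(1501410 - -1426335\right) + 3179330\right) + L = \left(\left(1501410 - -1426335\right) + 3179330\right) + 2025020 = \left(\left(1501410 + 1426335\right) + 3179330\right) + 2025020 = \left(2927745 + 3179330\right) + 2025020 = 6107075 + 2025020 = 8132095$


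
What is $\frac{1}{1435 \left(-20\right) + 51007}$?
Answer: $\frac{1}{22307} \approx 4.4829 \cdot 10^{-5}$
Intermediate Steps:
$\frac{1}{1435 \left(-20\right) + 51007} = \frac{1}{-28700 + 51007} = \frac{1}{22307}$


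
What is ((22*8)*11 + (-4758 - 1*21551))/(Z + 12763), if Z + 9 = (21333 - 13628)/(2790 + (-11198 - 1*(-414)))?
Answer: -194837762/101947771 ≈ -1.9112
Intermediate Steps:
Z = -79651/7994 (Z = -9 + (21333 - 13628)/(2790 + (-11198 - 1*(-414))) = -9 + 7705/(2790 + (-11198 + 414)) = -9 + 7705/(2790 - 10784) = -9 + 7705/(-7994) = -9 + 7705*(-1/7994) = -9 - 7705/7994 = -79651/7994 ≈ -9.9639)
((22*8)*11 + (-4758 - 1*21551))/(Z + 12763) = ((22*8)*11 + (-4758 - 1*21551))/(-79651/7994 + 12763) = (176*11 + (-4758 - 21551))/(101947771/7994) = (1936 - 26309)*(7994/101947771) = -24373*7994/101947771 = -194837762/101947771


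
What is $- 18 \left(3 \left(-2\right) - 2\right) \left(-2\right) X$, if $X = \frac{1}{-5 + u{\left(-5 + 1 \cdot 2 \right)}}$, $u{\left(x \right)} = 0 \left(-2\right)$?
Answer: $\frac{288}{5} \approx 57.6$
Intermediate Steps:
$u{\left(x \right)} = 0$
$X = - \frac{1}{5}$ ($X = \frac{1}{-5 + 0} = \frac{1}{-5} = - \frac{1}{5} \approx -0.2$)
$- 18 \left(3 \left(-2\right) - 2\right) \left(-2\right) X = - 18 \left(3 \left(-2\right) - 2\right) \left(-2\right) \left(- \frac{1}{5}\right) = - 18 \left(-6 - 2\right) \left(-2\right) \left(- \frac{1}{5}\right) = - 18 \left(-8\right) \left(-2\right) \left(- \frac{1}{5}\right) = - 18 \cdot 16 \left(- \frac{1}{5}\right) = \left(-18\right) \left(- \frac{16}{5}\right) = \frac{288}{5}$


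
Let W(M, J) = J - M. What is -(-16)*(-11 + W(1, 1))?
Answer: -176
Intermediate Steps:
-(-16)*(-11 + W(1, 1)) = -(-16)*(-11 + (1 - 1*1)) = -(-16)*(-11 + (1 - 1)) = -(-16)*(-11 + 0) = -(-16)*(-11) = -1*176 = -176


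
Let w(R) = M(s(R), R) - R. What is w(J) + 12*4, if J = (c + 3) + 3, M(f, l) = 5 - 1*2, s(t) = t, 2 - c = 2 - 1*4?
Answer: 41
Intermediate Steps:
c = 4 (c = 2 - (2 - 1*4) = 2 - (2 - 4) = 2 - 1*(-2) = 2 + 2 = 4)
M(f, l) = 3 (M(f, l) = 5 - 2 = 3)
J = 10 (J = (4 + 3) + 3 = 7 + 3 = 10)
w(R) = 3 - R
w(J) + 12*4 = (3 - 1*10) + 12*4 = (3 - 10) + 48 = -7 + 48 = 41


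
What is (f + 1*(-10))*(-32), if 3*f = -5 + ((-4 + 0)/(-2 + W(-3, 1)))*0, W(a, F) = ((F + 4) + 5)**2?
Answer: 1120/3 ≈ 373.33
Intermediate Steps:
W(a, F) = (9 + F)**2 (W(a, F) = ((4 + F) + 5)**2 = (9 + F)**2)
f = -5/3 (f = (-5 + ((-4 + 0)/(-2 + (9 + 1)**2))*0)/3 = (-5 - 4/(-2 + 10**2)*0)/3 = (-5 - 4/(-2 + 100)*0)/3 = (-5 - 4/98*0)/3 = (-5 - 4*1/98*0)/3 = (-5 - 2/49*0)/3 = (-5 + 0)/3 = (1/3)*(-5) = -5/3 ≈ -1.6667)
(f + 1*(-10))*(-32) = (-5/3 + 1*(-10))*(-32) = (-5/3 - 10)*(-32) = -35/3*(-32) = 1120/3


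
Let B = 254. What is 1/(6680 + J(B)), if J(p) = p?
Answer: 1/6934 ≈ 0.00014422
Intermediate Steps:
1/(6680 + J(B)) = 1/(6680 + 254) = 1/6934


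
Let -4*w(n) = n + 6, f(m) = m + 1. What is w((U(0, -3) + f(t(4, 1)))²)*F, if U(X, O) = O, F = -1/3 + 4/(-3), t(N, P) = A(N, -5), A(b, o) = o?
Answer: 275/12 ≈ 22.917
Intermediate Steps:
t(N, P) = -5
f(m) = 1 + m
F = -5/3 (F = -1*⅓ + 4*(-⅓) = -⅓ - 4/3 = -5/3 ≈ -1.6667)
w(n) = -3/2 - n/4 (w(n) = -(n + 6)/4 = -(6 + n)/4 = -3/2 - n/4)
w((U(0, -3) + f(t(4, 1)))²)*F = (-3/2 - (-3 + (1 - 5))²/4)*(-5/3) = (-3/2 - (-3 - 4)²/4)*(-5/3) = (-3/2 - ¼*(-7)²)*(-5/3) = (-3/2 - ¼*49)*(-5/3) = (-3/2 - 49/4)*(-5/3) = -55/4*(-5/3) = 275/12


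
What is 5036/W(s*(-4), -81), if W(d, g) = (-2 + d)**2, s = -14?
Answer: 1259/729 ≈ 1.7270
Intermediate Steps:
5036/W(s*(-4), -81) = 5036/((-2 - 14*(-4))**2) = 5036/((-2 + 56)**2) = 5036/(54**2) = 5036/2916 = 5036*(1/2916) = 1259/729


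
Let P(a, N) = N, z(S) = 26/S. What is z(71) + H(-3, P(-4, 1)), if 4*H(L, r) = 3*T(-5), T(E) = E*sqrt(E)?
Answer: 26/71 - 15*I*sqrt(5)/4 ≈ 0.3662 - 8.3853*I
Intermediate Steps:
T(E) = E**(3/2)
H(L, r) = -15*I*sqrt(5)/4 (H(L, r) = (3*(-5)**(3/2))/4 = (3*(-5*I*sqrt(5)))/4 = (-15*I*sqrt(5))/4 = -15*I*sqrt(5)/4)
z(71) + H(-3, P(-4, 1)) = 26/71 - 15*I*sqrt(5)/4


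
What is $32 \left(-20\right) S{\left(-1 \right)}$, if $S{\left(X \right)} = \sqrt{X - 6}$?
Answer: $- 640 i \sqrt{7} \approx - 1693.3 i$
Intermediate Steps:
$S{\left(X \right)} = \sqrt{-6 + X}$
$32 \left(-20\right) S{\left(-1 \right)} = 32 \left(-20\right) \sqrt{-6 - 1} = - 640 \sqrt{-7} = - 640 i \sqrt{7}$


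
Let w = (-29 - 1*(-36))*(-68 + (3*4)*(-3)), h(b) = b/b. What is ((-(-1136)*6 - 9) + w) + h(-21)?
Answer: 6080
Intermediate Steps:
h(b) = 1
w = -728 (w = (-29 + 36)*(-68 + 12*(-3)) = 7*(-68 - 36) = 7*(-104) = -728)
((-(-1136)*6 - 9) + w) + h(-21) = ((-(-1136)*6 - 9) - 728) + 1 = ((-71*(-96) - 9) - 728) + 1 = ((6816 - 9) - 728) + 1 = (6807 - 728) + 1 = 6079 + 1 = 6080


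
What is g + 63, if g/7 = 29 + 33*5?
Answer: 1421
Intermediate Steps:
g = 1358 (g = 7*(29 + 33*5) = 7*(29 + 165) = 7*194 = 1358)
g + 63 = 1358 + 63 = 1421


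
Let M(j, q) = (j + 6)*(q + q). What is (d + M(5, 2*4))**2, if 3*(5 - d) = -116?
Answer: 434281/9 ≈ 48253.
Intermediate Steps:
d = 131/3 (d = 5 - 1/3*(-116) = 5 + 116/3 = 131/3 ≈ 43.667)
M(j, q) = 2*q*(6 + j) (M(j, q) = (6 + j)*(2*q) = 2*q*(6 + j))
(d + M(5, 2*4))**2 = (131/3 + 2*(2*4)*(6 + 5))**2 = (131/3 + 2*8*11)**2 = (131/3 + 176)**2 = (659/3)**2 = 434281/9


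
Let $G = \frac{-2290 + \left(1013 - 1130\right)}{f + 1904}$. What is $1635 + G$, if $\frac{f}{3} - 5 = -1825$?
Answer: $\frac{5816467}{3556} \approx 1635.7$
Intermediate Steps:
$f = -5460$ ($f = 15 + 3 \left(-1825\right) = 15 - 5475 = -5460$)
$G = \frac{2407}{3556}$ ($G = \frac{-2290 + \left(1013 - 1130\right)}{-5460 + 1904} = \frac{-2290 - 117}{-3556} = \left(-2407\right) \left(- \frac{1}{3556}\right) = \frac{2407}{3556} \approx 0.67688$)
$1635 + G = 1635 + \frac{2407}{3556} = \frac{5816467}{3556}$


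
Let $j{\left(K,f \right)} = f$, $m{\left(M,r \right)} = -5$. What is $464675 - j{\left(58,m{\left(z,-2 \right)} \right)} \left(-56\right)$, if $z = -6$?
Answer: $464395$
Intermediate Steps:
$464675 - j{\left(58,m{\left(z,-2 \right)} \right)} \left(-56\right) = 464675 - \left(-5\right) \left(-56\right) = 464675 - 280 = 464395$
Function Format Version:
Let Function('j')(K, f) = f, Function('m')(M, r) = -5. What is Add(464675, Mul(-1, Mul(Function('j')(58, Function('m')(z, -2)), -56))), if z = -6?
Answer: 464395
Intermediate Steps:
Add(464675, Mul(-1, Mul(Function('j')(58, Function('m')(z, -2)), -56))) = Add(464675, Mul(-1, Mul(-5, -56))) = Add(464675, Mul(-1, 280)) = Add(464675, -280) = 464395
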